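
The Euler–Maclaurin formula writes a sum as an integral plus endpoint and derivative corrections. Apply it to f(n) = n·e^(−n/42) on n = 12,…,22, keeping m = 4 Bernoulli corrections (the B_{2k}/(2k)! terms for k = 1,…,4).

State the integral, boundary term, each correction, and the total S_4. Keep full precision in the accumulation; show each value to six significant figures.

S_4 ≈ 123.358

Integral: ∫_12^22 x·e^(−x/42) dx = 112.356.
½[f(12) + f(22)] = ½[9.01773 + 13.0297] = 11.0237.
Running total after boundary: 123.379.
Correction k=1: B_{2}/2! · (f^{(1)}(22) − f^{(1)}(12)) = 1/12 · (0.282029 − 0.536769) = -0.0212284.
After k=1: 123.358.
Correction k=2: B_{4}/4! · (f^{(3)}(22) − f^{(3)}(12)) = −1/720 · (0.000831377 − 0.00115631) = 4.51291e-07.
After k=2: 123.358.
Correction k=3: B_{6}/6! · (f^{(5)}(22) − f^{(5)}(12)) = 1/30240 · (8.51969e-07 − 1.13850e-06) = -9.47537e-12.
After k=3: 123.358.
Correction k=4: B_{8}/8! · (f^{(7)}(22) − f^{(7)}(12)) = −1/1209600 · (6.98773e-10 − 9.19221e-10) = 1.82248e-16.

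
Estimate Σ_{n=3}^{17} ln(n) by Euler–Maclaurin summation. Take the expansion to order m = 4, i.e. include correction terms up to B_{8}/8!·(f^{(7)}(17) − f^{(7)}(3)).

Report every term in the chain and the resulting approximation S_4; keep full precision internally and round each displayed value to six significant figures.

S_4 ≈ 32.8119

∫_3^17 ln(x) dx evaluates to 30.8688.
½[f(3) + f(17)] = ½[1.09861 + 2.83321] = 1.96591.
Integral + boundary = 32.8347.
Correction k=1: B_{2}/2! · (f^{(1)}(17) − f^{(1)}(3)) = 1/12 · (0.0588235 − 0.333333) = -0.0228758.
After k=1: 32.8118.
Correction k=2: B_{4}/4! · (f^{(3)}(17) − f^{(3)}(3)) = −1/720 · (0.000407083 − 0.0740741) = 0.000102315.
After k=2: 32.8119.
Correction k=3: B_{6}/6! · (f^{(5)}(17) − f^{(5)}(3)) = 1/30240 · (1.69031e-05 − 0.0987654) = -3.26549e-06.
After k=3: 32.8119.
Correction k=4: B_{8}/8! · (f^{(7)}(17) − f^{(7)}(3)) = −1/1209600 · (1.75465e-06 − 0.329218) = 2.72170e-07.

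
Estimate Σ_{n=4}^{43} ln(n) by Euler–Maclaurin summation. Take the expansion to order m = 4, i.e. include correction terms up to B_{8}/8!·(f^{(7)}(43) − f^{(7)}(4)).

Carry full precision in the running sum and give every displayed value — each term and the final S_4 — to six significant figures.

Integral: ∫_4^43 ln(x) dx = 117.186.
½[f(4) + f(43)] = ½[1.38629 + 3.76120] = 2.57375.
So far: 119.760.
Order-1 term: 1/12 · (0.0232558 − 0.250000) = -0.0188953.
Running total after k=1: 119.741.
Order-2 term: −1/720 · (2.51550e-05 − 0.0312500) = 4.33678e-05.
Running total after k=2: 119.741.
Order-3 term: 1/30240 · (1.63256e-07 − 0.0234375) = -7.75044e-07.
Running total after k=3: 119.741.
Order-4 term: −1/1209600 · (2.64883e-09 − 0.0439453) = 3.63304e-08.

S_4 ≈ 119.741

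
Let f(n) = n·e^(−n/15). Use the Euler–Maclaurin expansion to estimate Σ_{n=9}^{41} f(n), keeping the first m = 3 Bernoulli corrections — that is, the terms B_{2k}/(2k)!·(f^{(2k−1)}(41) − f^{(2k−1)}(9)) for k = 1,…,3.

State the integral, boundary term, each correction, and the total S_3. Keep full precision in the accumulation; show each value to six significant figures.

S_3 ≈ 146.745

Integral: ∫_9^41 x·e^(−x/15) dx = 142.970.
Endpoint term: (f(9) + f(41))/2 = (4.93930 + 2.66509)/2 = 3.80220.
So far: 146.772.
k=1: B_{2}/(2)! × [f^{(1)}(41) − f^{(1)}(9)] = 1/12 × (-0.112671 − 0.219525) = -0.0276829.
Partial sum through k=1: 146.745.
k=2: B_{4}/(4)! × [f^{(3)}(41) − f^{(3)}(9)] = −1/720 × (7.70397e-05 − 0.00585399) = 8.02354e-06.
Partial sum through k=2: 146.745.
k=3: B_{6}/(6)! × [f^{(5)}(41) − f^{(5)}(9)] = 1/30240 × (2.91039e-06 − 4.76992e-05) = -1.48111e-09.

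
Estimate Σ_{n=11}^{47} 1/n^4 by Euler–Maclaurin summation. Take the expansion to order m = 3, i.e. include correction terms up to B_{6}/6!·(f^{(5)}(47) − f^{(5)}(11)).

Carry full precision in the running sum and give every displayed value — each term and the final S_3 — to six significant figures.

∫_11^47 1/x^4 dx evaluates to 0.000247228.
Endpoint term: (f(11) + f(47))/2 = (6.83013e-05 + 2.04931e-07)/2 = 3.42531e-05.
Running total after boundary: 0.000281481.
k=1: B_{2}/(2)! × [f^{(1)}(47) − f^{(1)}(11)] = 1/12 × (-1.74410e-08 − (-2.48369e-05)) = 2.06828e-06.
After k=1: 0.000283549.
k=2: B_{4}/(4)! × [f^{(3)}(47) − f^{(3)}(11)] = −1/720 × (-2.36862e-10 − (-6.15790e-06)) = -8.55231e-09.
After k=2: 0.000283541.
k=3: B_{6}/(6)! × [f^{(5)}(47) − f^{(5)}(11)] = 1/30240 × (-6.00466e-12 − (-2.84994e-06)) = 9.42437e-11.

S_3 ≈ 0.000283541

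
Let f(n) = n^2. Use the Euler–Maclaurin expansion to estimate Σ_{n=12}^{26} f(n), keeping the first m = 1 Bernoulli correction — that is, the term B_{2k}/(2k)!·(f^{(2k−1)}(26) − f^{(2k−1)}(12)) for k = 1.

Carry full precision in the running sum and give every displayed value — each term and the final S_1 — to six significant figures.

∫_12^26 x^2 dx evaluates to 5282.67.
½[f(12) + f(26)] = ½[144.000 + 676.000] = 410.000.
Running total after boundary: 5692.67.
Order-1 term: 1/12 · (52.0000 − 24.0000) = 2.33333.

S_1 ≈ 5695.00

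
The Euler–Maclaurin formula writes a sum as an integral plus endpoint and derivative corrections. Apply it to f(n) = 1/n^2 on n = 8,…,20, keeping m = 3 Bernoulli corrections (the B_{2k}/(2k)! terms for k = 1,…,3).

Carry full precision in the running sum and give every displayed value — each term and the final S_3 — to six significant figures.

The integral term ∫_8^20 1/x^2 dx = 0.0750000.
½[f(8) + f(20)] = ½[0.0156250 + 0.00250000] = 0.00906250.
Running total after boundary: 0.0840625.
Correction k=1: B_{2}/2! · (f^{(1)}(20) − f^{(1)}(8)) = 1/12 · (-0.000250000 − (-0.00390625)) = 0.000304687.
Partial sum through k=1: 0.0843672.
Correction k=2: B_{4}/4! · (f^{(3)}(20) − f^{(3)}(8)) = −1/720 · (-7.50000e-06 − (-0.000732422)) = -1.00684e-06.
Partial sum through k=2: 0.0843662.
Correction k=3: B_{6}/6! · (f^{(5)}(20) − f^{(5)}(8)) = 1/30240 · (-5.62500e-07 − (-0.000343323)) = 1.13347e-08.

S_3 ≈ 0.0843662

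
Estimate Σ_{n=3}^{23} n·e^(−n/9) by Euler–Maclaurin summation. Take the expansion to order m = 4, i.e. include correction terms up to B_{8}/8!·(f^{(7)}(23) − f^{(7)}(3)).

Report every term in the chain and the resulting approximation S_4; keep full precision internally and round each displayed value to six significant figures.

S_4 ≈ 56.9404

The integral term ∫_3^23 x·e^(−x/9) dx = 55.0224.
Boundary: ½(f(3) + f(23)) = ½(2.14959 + 1.78593) = 1.96776.
Running total after boundary: 56.9902.
Order-1 term: 1/12 · (-0.120787 − 0.477688) = -0.0498729.
Partial sum through k=1: 56.9403.
Order-2 term: −1/720 · (0.000426058 − 0.0235895) = 3.21715e-05.
Partial sum through k=2: 56.9404.
Order-3 term: 1/30240 · (2.89299e-05 − 0.000509650) = -1.58968e-08.
Partial sum through k=3: 56.9404.
Order-4 term: −1/1209600 · (6.49380e-07 − 8.98853e-06) = 6.89414e-12.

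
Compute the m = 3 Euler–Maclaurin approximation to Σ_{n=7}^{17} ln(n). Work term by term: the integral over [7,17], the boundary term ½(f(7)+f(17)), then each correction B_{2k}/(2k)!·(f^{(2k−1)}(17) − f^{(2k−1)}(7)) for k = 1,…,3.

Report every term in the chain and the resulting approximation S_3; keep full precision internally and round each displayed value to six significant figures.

The integral term ∫_7^17 ln(x) dx = 24.5433.
Endpoint term: (f(7) + f(17))/2 = (1.94591 + 2.83321)/2 = 2.38956.
Running total after boundary: 26.9328.
k=1: B_{2}/(2)! × [f^{(1)}(17) − f^{(1)}(7)] = 1/12 × (0.0588235 − 0.142857) = -0.00700280.
Running total after k=1: 26.9258.
k=2: B_{4}/(4)! × [f^{(3)}(17) − f^{(3)}(7)] = −1/720 × (0.000407083 − 0.00583090) = 7.53308e-06.
Running total after k=2: 26.9258.
k=3: B_{6}/(6)! × [f^{(5)}(17) − f^{(5)}(7)] = 1/30240 × (1.69031e-05 − 0.00142798) = -4.66625e-08.

S_3 ≈ 26.9258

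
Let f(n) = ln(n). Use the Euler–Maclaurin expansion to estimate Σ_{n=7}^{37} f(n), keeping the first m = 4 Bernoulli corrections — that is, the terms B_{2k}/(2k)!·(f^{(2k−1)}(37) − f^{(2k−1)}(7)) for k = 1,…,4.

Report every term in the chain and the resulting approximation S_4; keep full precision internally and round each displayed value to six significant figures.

∫_7^37 ln(x) dx evaluates to 89.9826.
Endpoint term: (f(7) + f(37))/2 = (1.94591 + 3.61092)/2 = 2.77841.
Running total after boundary: 92.7610.
Correction k=1: B_{2}/2! · (f^{(1)}(37) − f^{(1)}(7)) = 1/12 · (0.0270270 − 0.142857) = -0.00965251.
Partial sum through k=1: 92.7514.
Correction k=2: B_{4}/4! · (f^{(3)}(37) − f^{(3)}(7)) = −1/720 · (3.94843e-05 − 0.00583090) = 8.04364e-06.
Partial sum through k=2: 92.7514.
Correction k=3: B_{6}/6! · (f^{(5)}(37) − f^{(5)}(7)) = 1/30240 · (3.46101e-07 − 0.00142798) = -4.72100e-08.
Partial sum through k=3: 92.7514.
Correction k=4: B_{8}/8! · (f^{(7)}(37) − f^{(7)}(7)) = −1/1209600 · (7.58439e-09 − 0.000874271) = 7.22771e-10.

S_4 ≈ 92.7514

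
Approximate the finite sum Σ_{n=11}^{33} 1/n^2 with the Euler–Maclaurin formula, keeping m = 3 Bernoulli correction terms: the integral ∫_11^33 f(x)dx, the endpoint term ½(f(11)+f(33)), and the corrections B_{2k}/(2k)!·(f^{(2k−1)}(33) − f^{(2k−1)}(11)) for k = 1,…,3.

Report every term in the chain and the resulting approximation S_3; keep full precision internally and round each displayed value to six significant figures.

S_3 ≈ 0.0653178

The integral term ∫_11^33 1/x^2 dx = 0.0606061.
½[f(11) + f(33)] = ½[0.00826446 + 0.000918274] = 0.00459137.
Integral + boundary = 0.0651974.
k=1: B_{2}/(2)! × [f^{(1)}(33) − f^{(1)}(11)] = 1/12 × (-5.56529e-05 − (-0.00150263)) = 0.000120581.
Running total after k=1: 0.0653180.
k=2: B_{4}/(4)! × [f^{(3)}(33) − f^{(3)}(11)] = −1/720 × (-6.13256e-07 − (-0.000149021)) = -2.06122e-07.
Running total after k=2: 0.0653178.
k=3: B_{6}/(6)! × [f^{(5)}(33) − f^{(5)}(11)] = 1/30240 × (-1.68941e-08 − (-3.69474e-05)) = 1.22125e-09.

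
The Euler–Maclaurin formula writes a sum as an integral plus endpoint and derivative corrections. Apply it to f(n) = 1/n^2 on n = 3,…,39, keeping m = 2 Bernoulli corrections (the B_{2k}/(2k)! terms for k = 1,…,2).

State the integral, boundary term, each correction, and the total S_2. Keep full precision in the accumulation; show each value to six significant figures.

∫_3^39 1/x^2 dx evaluates to 0.307692.
Endpoint term: (f(3) + f(39))/2 = (0.111111 + 0.000657462)/2 = 0.0558843.
So far: 0.363577.
k=1: B_{2}/(2)! × [f^{(1)}(39) − f^{(1)}(3)] = 1/12 × (-3.37160e-05 − (-0.0740741)) = 0.00617003.
Partial sum through k=1: 0.369747.
k=2: B_{4}/(4)! × [f^{(3)}(39) − f^{(3)}(3)] = −1/720 × (-2.66004e-07 − (-0.0987654)) = -0.000137174.

S_2 ≈ 0.369609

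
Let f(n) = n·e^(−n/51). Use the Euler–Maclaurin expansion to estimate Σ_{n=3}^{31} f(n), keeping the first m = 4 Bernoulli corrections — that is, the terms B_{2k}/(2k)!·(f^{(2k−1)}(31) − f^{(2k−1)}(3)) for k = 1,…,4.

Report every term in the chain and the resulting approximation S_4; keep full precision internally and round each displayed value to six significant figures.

∫_3^31 x·e^(−x/51) dx evaluates to 319.473.
Endpoint term: (f(3) + f(31))/2 = (2.82862 + 16.8802)/2 = 9.85443.
Integral + boundary = 329.327.
Order-1 term: 1/12 · (0.213539 − 0.887410) = -0.0561559.
After k=1: 329.271.
Order-2 term: −1/720 · (0.000500802 − 0.00106619) = 7.85259e-07.
After k=2: 329.271.
Order-3 term: 1/30240 · (3.53520e-07 − 6.88657e-07) = -1.10826e-11.
After k=3: 329.271.
Order-4 term: −1/1209600 · (1.97808e-10 − 3.71933e-10) = 1.43953e-16.

S_4 ≈ 329.271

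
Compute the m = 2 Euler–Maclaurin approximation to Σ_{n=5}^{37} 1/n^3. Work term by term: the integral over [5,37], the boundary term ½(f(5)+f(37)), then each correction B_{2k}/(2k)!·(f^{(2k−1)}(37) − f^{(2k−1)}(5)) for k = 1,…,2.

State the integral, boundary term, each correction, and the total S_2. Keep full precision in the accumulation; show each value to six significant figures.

S_2 ≈ 0.0240392

Integral: ∫_5^37 1/x^3 dx = 0.0196348.
Endpoint term: (f(5) + f(37))/2 = (0.00800000 + 1.97422e-05)/2 = 0.00400987.
Integral + boundary = 0.0236446.
Order-1 term: 1/12 · (-1.60072e-06 − (-0.00480000)) = 0.000399867.
After k=1: 0.0240445.
Order-2 term: −1/720 · (-2.33852e-08 − (-0.00384000)) = -5.33330e-06.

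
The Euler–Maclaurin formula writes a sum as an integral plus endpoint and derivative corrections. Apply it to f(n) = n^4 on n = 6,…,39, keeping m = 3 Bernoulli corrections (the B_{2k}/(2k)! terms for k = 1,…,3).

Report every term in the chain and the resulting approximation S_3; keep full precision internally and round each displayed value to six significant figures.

∫_6^39 x^4 dx evaluates to 1.80433e+07.
Endpoint term: (f(6) + f(39))/2 = (1296.00 + 2.31344e+06)/2 = 1.15737e+06.
Integral + boundary = 1.92007e+07.
k=1: B_{2}/(2)! × [f^{(1)}(39) − f^{(1)}(6)] = 1/12 × (237276 − 864.000) = 19701.0.
Running total after k=1: 1.92204e+07.
k=2: B_{4}/(4)! × [f^{(3)}(39) − f^{(3)}(6)] = −1/720 × (936.000 − 144.000) = -1.10000.
Running total after k=2: 1.92204e+07.
k=3: B_{6}/(6)! × [f^{(5)}(39) − f^{(5)}(6)] = 1/30240 × (0.00000 − 0.00000) = 0.00000.

S_3 ≈ 1.92204e+07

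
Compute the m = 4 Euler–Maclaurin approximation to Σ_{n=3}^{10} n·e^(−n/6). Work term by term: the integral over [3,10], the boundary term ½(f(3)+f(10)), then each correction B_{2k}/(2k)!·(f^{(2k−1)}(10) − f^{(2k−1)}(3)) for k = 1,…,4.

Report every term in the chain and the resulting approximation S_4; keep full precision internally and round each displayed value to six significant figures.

S_4 ≈ 16.4391

The integral term ∫_3^10 x·e^(−x/6) dx = 14.6206.
Boundary: ½(f(3) + f(10)) = ½(1.81959 + 1.88876) = 1.85417.
Running total after boundary: 16.4748.
Order-1 term: 1/12 · (-0.125917 − 0.303265) = -0.0357652.
Running total after k=1: 16.4390.
Order-2 term: −1/720 · (0.00699539 − 0.0421202) = 4.87844e-05.
Running total after k=2: 16.4391.
Order-3 term: 1/30240 · (0.000485791 − 0.00210601) = -5.35786e-08.
Running total after k=3: 16.4391.
Order-4 term: −1/1209600 · (2.15907e-05 − 8.45004e-05) = 5.20086e-11.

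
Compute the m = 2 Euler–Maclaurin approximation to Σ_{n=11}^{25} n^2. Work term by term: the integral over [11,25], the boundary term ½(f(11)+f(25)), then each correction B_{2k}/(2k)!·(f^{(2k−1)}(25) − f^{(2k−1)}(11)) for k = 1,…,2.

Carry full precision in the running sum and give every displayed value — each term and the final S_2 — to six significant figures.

S_2 ≈ 5140.00

The integral term ∫_11^25 x^2 dx = 4764.67.
½[f(11) + f(25)] = ½[121.000 + 625.000] = 373.000.
Running total after boundary: 5137.67.
Correction k=1: B_{2}/2! · (f^{(1)}(25) − f^{(1)}(11)) = 1/12 · (50.0000 − 22.0000) = 2.33333.
Partial sum through k=1: 5140.00.
Correction k=2: B_{4}/4! · (f^{(3)}(25) − f^{(3)}(11)) = −1/720 · (0.00000 − 0.00000) = 0.00000.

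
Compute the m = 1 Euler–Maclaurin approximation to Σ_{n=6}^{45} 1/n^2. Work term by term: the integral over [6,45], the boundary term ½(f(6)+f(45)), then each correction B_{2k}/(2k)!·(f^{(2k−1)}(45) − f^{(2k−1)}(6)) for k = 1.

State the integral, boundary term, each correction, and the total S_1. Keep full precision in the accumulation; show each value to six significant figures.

∫_6^45 1/x^2 dx evaluates to 0.144444.
Endpoint term: (f(6) + f(45))/2 = (0.0277778 + 0.000493827)/2 = 0.0141358.
So far: 0.158580.
Order-1 term: 1/12 · (-2.19479e-05 − (-0.00925926)) = 0.000769776.

S_1 ≈ 0.159350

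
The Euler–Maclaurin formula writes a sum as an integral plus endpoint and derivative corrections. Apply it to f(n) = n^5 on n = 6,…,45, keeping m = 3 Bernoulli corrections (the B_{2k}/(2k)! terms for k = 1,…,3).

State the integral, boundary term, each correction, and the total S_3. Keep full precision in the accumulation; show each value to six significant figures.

Integral: ∫_6^45 x^5 dx = 1.38395e+09.
Endpoint term: (f(6) + f(45))/2 = (7776.00 + 1.84528e+08)/2 = 9.22680e+07.
Running total after boundary: 1.47622e+09.
Order-1 term: 1/12 · (2.05031e+07 − 6480.00) = 1.70805e+06.
Running total after k=1: 1.47793e+09.
Order-2 term: −1/720 · (121500 − 2160.00) = -165.750.
Running total after k=2: 1.47793e+09.
Order-3 term: 1/30240 · (120.000 − 120.000) = 0.00000.

S_3 ≈ 1.47793e+09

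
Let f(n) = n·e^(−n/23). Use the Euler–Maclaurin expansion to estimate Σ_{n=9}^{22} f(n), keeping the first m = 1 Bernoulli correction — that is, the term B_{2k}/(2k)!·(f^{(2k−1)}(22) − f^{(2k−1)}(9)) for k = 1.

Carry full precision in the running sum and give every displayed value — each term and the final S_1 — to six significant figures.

The integral term ∫_9^22 x·e^(−x/23) dx = 99.9894.
Boundary: ½(f(9) + f(22)) = ½(6.08557 + 8.45299) = 7.26928.
Running total after boundary: 107.259.
k=1: B_{2}/(2)! × [f^{(1)}(22) − f^{(1)}(9)] = 1/12 × (0.0167055 − 0.411584) = -0.0329066.

S_1 ≈ 107.226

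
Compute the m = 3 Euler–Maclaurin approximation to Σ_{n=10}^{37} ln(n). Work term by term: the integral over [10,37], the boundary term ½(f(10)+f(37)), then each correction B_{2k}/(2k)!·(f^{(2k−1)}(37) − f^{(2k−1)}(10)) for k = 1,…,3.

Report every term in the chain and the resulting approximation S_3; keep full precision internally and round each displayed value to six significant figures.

S_3 ≈ 86.5288

Integral: ∫_10^37 ln(x) dx = 83.5781.
Boundary: ½(f(10) + f(37)) = ½(2.30259 + 3.61092) = 2.95675.
So far: 86.5349.
k=1: B_{2}/(2)! × [f^{(1)}(37) − f^{(1)}(10)] = 1/12 × (0.0270270 − 0.100000) = -0.00608108.
After k=1: 86.5288.
k=2: B_{4}/(4)! × [f^{(3)}(37) − f^{(3)}(10)] = −1/720 × (3.94843e-05 − 0.00200000) = 2.72294e-06.
After k=2: 86.5288.
k=3: B_{6}/(6)! × [f^{(5)}(37) − f^{(5)}(10)] = 1/30240 × (3.46101e-07 − 0.000240000) = -7.92506e-09.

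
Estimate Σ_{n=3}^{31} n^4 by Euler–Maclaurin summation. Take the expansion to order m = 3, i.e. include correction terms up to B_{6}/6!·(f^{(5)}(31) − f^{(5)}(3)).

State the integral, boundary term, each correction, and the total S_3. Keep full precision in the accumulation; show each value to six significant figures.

∫_3^31 x^4 dx evaluates to 5.72578e+06.
Endpoint term: (f(3) + f(31))/2 = (81.0000 + 923521)/2 = 461801.
So far: 6.18758e+06.
k=1: B_{2}/(2)! × [f^{(1)}(31) − f^{(1)}(3)] = 1/12 × (119164 − 108.000) = 9921.33.
Partial sum through k=1: 6.19750e+06.
k=2: B_{4}/(4)! × [f^{(3)}(31) − f^{(3)}(3)] = −1/720 × (744.000 − 72.0000) = -0.933333.
Partial sum through k=2: 6.19750e+06.
k=3: B_{6}/(6)! × [f^{(5)}(31) − f^{(5)}(3)] = 1/30240 × (0.00000 − 0.00000) = 0.00000.

S_3 ≈ 6.19750e+06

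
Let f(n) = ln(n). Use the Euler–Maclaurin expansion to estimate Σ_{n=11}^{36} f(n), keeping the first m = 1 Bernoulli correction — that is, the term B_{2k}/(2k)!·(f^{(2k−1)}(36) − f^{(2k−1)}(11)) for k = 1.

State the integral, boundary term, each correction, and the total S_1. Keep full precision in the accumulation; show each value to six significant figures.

S_1 ≈ 80.6153

The integral term ∫_11^36 ln(x) dx = 77.6298.
Boundary: ½(f(11) + f(36)) = ½(2.39790 + 3.58352) = 2.99071.
Integral + boundary = 80.6205.
Order-1 term: 1/12 · (0.0277778 − 0.0909091) = -0.00526094.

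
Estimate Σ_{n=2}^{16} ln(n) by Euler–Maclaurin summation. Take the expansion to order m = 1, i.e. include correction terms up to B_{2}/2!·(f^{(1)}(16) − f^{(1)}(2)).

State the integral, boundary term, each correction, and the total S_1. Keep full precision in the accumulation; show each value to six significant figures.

Integral: ∫_2^16 ln(x) dx = 28.9751.
Endpoint term: (f(2) + f(16))/2 = (0.693147 + 2.77259)/2 = 1.73287.
Integral + boundary = 30.7080.
k=1: B_{2}/(2)! × [f^{(1)}(16) − f^{(1)}(2)] = 1/12 × (0.0625000 − 0.500000) = -0.0364583.

S_1 ≈ 30.6715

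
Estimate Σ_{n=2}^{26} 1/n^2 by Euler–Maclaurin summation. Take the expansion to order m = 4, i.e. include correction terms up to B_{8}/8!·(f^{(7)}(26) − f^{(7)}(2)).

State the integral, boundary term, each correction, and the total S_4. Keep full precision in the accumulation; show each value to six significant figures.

∫_2^26 1/x^2 dx evaluates to 0.461538.
½[f(2) + f(26)] = ½[0.250000 + 0.00147929] = 0.125740.
Integral + boundary = 0.587278.
Correction k=1: B_{2}/2! · (f^{(1)}(26) − f^{(1)}(2)) = 1/12 · (-0.000113792 − (-0.250000)) = 0.0208239.
Running total after k=1: 0.608102.
Correction k=2: B_{4}/4! · (f^{(3)}(26) − f^{(3)}(2)) = −1/720 · (-2.01997e-06 − (-0.750000)) = -0.00104166.
Running total after k=2: 0.607060.
Correction k=3: B_{6}/6! · (f^{(5)}(26) − f^{(5)}(2)) = 1/30240 · (-8.96436e-08 − (-5.62500)) = 0.000186012.
Running total after k=3: 0.607246.
Correction k=4: B_{8}/8! · (f^{(7)}(26) − f^{(7)}(2)) = −1/1209600 · (-7.42609e-09 − (-78.7500)) = -6.51042e-05.

S_4 ≈ 0.607181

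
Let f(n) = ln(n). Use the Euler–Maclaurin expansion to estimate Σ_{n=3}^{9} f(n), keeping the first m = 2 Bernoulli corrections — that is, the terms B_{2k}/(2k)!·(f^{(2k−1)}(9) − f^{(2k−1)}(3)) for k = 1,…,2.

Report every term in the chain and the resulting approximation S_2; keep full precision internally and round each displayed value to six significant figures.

S_2 ≈ 12.1087

The integral term ∫_3^9 ln(x) dx = 10.4792.
Endpoint term: (f(3) + f(9))/2 = (1.09861 + 2.19722)/2 = 1.64792.
Running total after boundary: 12.1271.
k=1: B_{2}/(2)! × [f^{(1)}(9) − f^{(1)}(3)] = 1/12 × (0.111111 − 0.333333) = -0.0185185.
Running total after k=1: 12.1086.
k=2: B_{4}/(4)! × [f^{(3)}(9) − f^{(3)}(3)] = −1/720 × (0.00274348 − 0.0740741) = 9.90703e-05.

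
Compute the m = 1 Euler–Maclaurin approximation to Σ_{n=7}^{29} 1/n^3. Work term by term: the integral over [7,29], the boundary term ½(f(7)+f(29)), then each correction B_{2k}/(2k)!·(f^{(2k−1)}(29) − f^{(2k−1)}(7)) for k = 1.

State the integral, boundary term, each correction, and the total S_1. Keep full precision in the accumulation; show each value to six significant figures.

S_1 ≈ 0.0111915

∫_7^29 1/x^3 dx evaluates to 0.00960955.
Boundary: ½(f(7) + f(29)) = ½(0.00291545 + 4.10021e-05) = 0.00147823.
Integral + boundary = 0.0110878.
Correction k=1: B_{2}/2! · (f^{(1)}(29) − f^{(1)}(7)) = 1/12 · (-4.24160e-06 − (-0.00124948)) = 0.000103770.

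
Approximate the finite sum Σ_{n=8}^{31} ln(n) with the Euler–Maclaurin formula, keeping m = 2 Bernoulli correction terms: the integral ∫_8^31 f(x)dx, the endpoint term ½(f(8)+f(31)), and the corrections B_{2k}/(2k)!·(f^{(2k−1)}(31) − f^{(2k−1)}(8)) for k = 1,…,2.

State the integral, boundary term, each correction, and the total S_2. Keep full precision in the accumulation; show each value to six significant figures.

The integral term ∫_8^31 ln(x) dx = 66.8181.
Endpoint term: (f(8) + f(31))/2 = (2.07944 + 3.43399)/2 = 2.75671.
So far: 69.5748.
k=1: B_{2}/(2)! × [f^{(1)}(31) − f^{(1)}(8)] = 1/12 × (0.0322581 − 0.125000) = -0.00772849.
Running total after k=1: 69.5671.
k=2: B_{4}/(4)! × [f^{(3)}(31) − f^{(3)}(8)] = −1/720 × (6.71344e-05 − 0.00390625) = 5.33211e-06.

S_2 ≈ 69.5671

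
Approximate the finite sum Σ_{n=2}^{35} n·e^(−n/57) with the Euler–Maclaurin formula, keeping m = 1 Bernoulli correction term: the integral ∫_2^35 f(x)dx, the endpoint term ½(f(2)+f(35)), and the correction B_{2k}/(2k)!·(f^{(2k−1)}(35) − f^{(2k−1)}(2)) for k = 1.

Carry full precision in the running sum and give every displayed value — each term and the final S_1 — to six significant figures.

S_1 ≈ 419.564

∫_2^35 x·e^(−x/57) dx evaluates to 409.188.
½[f(2) + f(35)] = ½[1.93104 + 18.9407] = 10.4359.
So far: 419.624.
Order-1 term: 1/12 · (0.208870 − 0.931643) = -0.0602311.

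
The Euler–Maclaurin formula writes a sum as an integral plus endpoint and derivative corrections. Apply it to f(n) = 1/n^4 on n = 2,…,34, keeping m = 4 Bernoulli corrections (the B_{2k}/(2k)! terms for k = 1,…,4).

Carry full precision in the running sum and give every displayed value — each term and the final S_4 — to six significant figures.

∫_2^34 1/x^4 dx evaluates to 0.0416582.
½[f(2) + f(34)] = ½[0.0625000 + 7.48315e-07] = 0.0312504.
Integral + boundary = 0.0729086.
Order-1 term: 1/12 · (-8.80370e-08 − (-0.125000)) = 0.0104167.
Partial sum through k=1: 0.0833252.
Order-2 term: −1/720 · (-2.28470e-09 − (-0.937500)) = -0.00130208.
Partial sum through k=2: 0.0820231.
Order-3 term: 1/30240 · (-1.10677e-10 − (-13.1250)) = 0.000434028.
Partial sum through k=3: 0.0824572.
Order-4 term: −1/1209600 · (-8.61675e-12 − (-295.312)) = -0.000244141.

S_4 ≈ 0.0822130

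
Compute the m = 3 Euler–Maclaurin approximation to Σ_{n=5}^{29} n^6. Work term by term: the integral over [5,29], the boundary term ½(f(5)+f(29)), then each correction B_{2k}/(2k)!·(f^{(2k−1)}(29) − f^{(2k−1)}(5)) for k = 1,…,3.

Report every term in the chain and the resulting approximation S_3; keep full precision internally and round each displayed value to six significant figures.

S_3 ≈ 2.77193e+09

∫_5^29 x^6 dx evaluates to 2.46426e+09.
½[f(5) + f(29)] = ½[15625.0 + 5.94823e+08] = 2.97419e+08.
Integral + boundary = 2.76168e+09.
Correction k=1: B_{2}/2! · (f^{(1)}(29) − f^{(1)}(5)) = 1/12 · (1.23067e+08 − 18750.0) = 1.02540e+07.
After k=1: 2.77193e+09.
Correction k=2: B_{4}/4! · (f^{(3)}(29) − f^{(3)}(5)) = −1/720 · (2.92668e+06 − 15000.0) = -4044.00.
After k=2: 2.77193e+09.
Correction k=3: B_{6}/6! · (f^{(5)}(29) − f^{(5)}(5)) = 1/30240 · (20880.0 − 3600.00) = 0.571429.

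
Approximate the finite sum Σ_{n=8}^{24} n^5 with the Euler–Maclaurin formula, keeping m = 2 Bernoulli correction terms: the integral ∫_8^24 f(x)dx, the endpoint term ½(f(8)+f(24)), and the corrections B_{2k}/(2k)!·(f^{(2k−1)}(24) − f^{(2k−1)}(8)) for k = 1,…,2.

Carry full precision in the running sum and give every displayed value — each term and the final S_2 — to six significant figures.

S_2 ≈ 3.59410e+07

The integral term ∫_8^24 x^5 dx = 3.18068e+07.
Endpoint term: (f(8) + f(24))/2 = (32768.0 + 7.96262e+06)/2 = 3.99770e+06.
So far: 3.58045e+07.
k=1: B_{2}/(2)! × [f^{(1)}(24) − f^{(1)}(8)] = 1/12 × (1.65888e+06 − 20480.0) = 136533.
Partial sum through k=1: 3.59410e+07.
k=2: B_{4}/(4)! × [f^{(3)}(24) − f^{(3)}(8)] = −1/720 × (34560.0 − 3840.00) = -42.6667.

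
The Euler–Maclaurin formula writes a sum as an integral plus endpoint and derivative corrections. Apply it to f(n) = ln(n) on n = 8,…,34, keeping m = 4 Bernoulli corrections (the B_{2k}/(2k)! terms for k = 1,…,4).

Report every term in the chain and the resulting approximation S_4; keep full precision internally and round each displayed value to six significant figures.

∫_8^34 ln(x) dx evaluates to 77.2607.
Endpoint term: (f(8) + f(34))/2 = (2.07944 + 3.52636)/2 = 2.80290.
So far: 80.0636.
Correction k=1: B_{2}/2! · (f^{(1)}(34) − f^{(1)}(8)) = 1/12 · (0.0294118 − 0.125000) = -0.00796569.
After k=1: 80.0557.
Correction k=2: B_{4}/4! · (f^{(3)}(34) − f^{(3)}(8)) = −1/720 · (5.08854e-05 − 0.00390625) = 5.35467e-06.
After k=2: 80.0557.
Correction k=3: B_{6}/6! · (f^{(5)}(34) − f^{(5)}(8)) = 1/30240 · (5.28222e-07 − 0.000732422) = -2.42028e-08.
After k=3: 80.0557.
Correction k=4: B_{8}/8! · (f^{(7)}(34) − f^{(7)}(8)) = −1/1209600 · (1.37082e-08 − 0.000343323) = 2.83820e-10.

S_4 ≈ 80.0557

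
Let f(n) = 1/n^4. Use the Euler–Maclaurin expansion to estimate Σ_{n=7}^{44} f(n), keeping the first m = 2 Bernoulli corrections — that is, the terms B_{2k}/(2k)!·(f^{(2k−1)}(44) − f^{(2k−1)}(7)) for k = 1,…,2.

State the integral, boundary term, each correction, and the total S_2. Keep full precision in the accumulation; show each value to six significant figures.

S_2 ≈ 0.00119591

Integral: ∫_7^44 1/x^4 dx = 0.000967904.
½[f(7) + f(44)] = ½[0.000416493 + 2.66802e-07] = 0.000208380.
So far: 0.00117628.
Correction k=1: B_{2}/2! · (f^{(1)}(44) − f^{(1)}(7)) = 1/12 · (-2.42547e-08 − (-0.000237996)) = 1.98310e-05.
After k=1: 0.00119612.
Correction k=2: B_{4}/4! · (f^{(3)}(44) − f^{(3)}(7)) = −1/720 · (-3.75848e-10 − (-0.000145712)) = -2.02377e-07.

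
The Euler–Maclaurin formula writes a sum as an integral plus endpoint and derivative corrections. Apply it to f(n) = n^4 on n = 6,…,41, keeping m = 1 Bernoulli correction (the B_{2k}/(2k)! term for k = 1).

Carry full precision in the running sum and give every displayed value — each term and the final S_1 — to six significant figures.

∫_6^41 x^4 dx evaluates to 2.31697e+07.
½[f(6) + f(41)] = ½[1296.00 + 2.82576e+06] = 1.41353e+06.
Integral + boundary = 2.45832e+07.
k=1: B_{2}/(2)! × [f^{(1)}(41) − f^{(1)}(6)] = 1/12 × (275684 − 864.000) = 22901.7.

S_1 ≈ 2.46061e+07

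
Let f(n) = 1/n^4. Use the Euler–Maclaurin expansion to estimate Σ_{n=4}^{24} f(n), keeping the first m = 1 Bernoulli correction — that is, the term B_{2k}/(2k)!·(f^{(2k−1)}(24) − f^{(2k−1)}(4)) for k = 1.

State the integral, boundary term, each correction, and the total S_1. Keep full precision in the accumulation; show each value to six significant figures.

Integral: ∫_4^24 1/x^4 dx = 0.00518422.
½[f(4) + f(24)] = ½[0.00390625 + 3.01408e-06] = 0.00195463.
Integral + boundary = 0.00713885.
Correction k=1: B_{2}/2! · (f^{(1)}(24) − f^{(1)}(4)) = 1/12 · (-5.02347e-07 − (-0.00390625)) = 0.000325479.

S_1 ≈ 0.00746433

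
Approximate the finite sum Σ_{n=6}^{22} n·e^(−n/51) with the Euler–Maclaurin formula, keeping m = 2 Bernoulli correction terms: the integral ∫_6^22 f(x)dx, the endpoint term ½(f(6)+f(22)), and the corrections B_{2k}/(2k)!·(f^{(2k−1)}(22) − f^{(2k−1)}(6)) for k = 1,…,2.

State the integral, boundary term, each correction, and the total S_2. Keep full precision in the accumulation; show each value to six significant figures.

Integral: ∫_6^22 x·e^(−x/51) dx = 165.828.
Endpoint term: (f(6) + f(22))/2 = (5.33406 + 14.2916)/2 = 9.81281.
Integral + boundary = 175.641.
k=1: B_{2}/(2)! × [f^{(1)}(22) − f^{(1)}(6)] = 1/12 × (0.369390 − 0.784420) = -0.0345859.
Running total after k=1: 175.606.
k=2: B_{4}/(4)! × [f^{(3)}(22) − f^{(3)}(6)] = −1/720 × (0.000641532 − 0.000985175) = 4.77282e-07.

S_2 ≈ 175.606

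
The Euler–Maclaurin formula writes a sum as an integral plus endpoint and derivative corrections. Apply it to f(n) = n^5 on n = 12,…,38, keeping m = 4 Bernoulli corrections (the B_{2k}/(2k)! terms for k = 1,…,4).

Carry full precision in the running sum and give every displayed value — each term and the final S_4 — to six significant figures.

S_4 ≈ 5.41927e+08

The integral term ∫_12^38 x^5 dx = 5.01325e+08.
½[f(12) + f(38)] = ½[248832 + 7.92352e+07] = 3.97420e+07.
Integral + boundary = 5.41067e+08.
Order-1 term: 1/12 · (1.04257e+07 − 103680) = 860167.
Partial sum through k=1: 5.41927e+08.
Order-2 term: −1/720 · (86640.0 − 8640.00) = -108.333.
Partial sum through k=2: 5.41927e+08.
Order-3 term: 1/30240 · (120.000 − 120.000) = 0.00000.
Partial sum through k=3: 5.41927e+08.
Order-4 term: −1/1209600 · (0.00000 − 0.00000) = 0.00000.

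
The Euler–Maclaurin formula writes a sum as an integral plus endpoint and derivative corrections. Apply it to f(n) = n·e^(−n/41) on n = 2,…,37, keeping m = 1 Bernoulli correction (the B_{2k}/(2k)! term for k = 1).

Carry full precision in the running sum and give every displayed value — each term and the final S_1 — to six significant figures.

Integral: ∫_2^37 x·e^(−x/41) dx = 382.021.
Boundary: ½(f(2) + f(37)) = ½(1.90478 + 15.0064) = 8.45561.
Integral + boundary = 390.477.
k=1: B_{2}/(2)! × [f^{(1)}(37) − f^{(1)}(2)] = 1/12 × (0.0395687 − 0.905932) = -0.0721970.

S_1 ≈ 390.405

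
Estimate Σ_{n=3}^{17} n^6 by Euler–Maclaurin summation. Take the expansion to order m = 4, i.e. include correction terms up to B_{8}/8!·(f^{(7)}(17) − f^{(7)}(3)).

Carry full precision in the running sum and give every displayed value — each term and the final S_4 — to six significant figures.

S_4 ≈ 7.13976e+07

The integral term ∫_3^17 x^6 dx = 5.86195e+07.
Boundary: ½(f(3) + f(17)) = ½(729.000 + 2.41376e+07) = 1.20691e+07.
Running total after boundary: 7.06886e+07.
Correction k=1: B_{2}/2! · (f^{(1)}(17) − f^{(1)}(3)) = 1/12 · (8.51914e+06 − 1458.00) = 709807.
Partial sum through k=1: 7.13985e+07.
Correction k=2: B_{4}/4! · (f^{(3)}(17) − f^{(3)}(3)) = −1/720 · (589560 − 3240.00) = -814.333.
Partial sum through k=2: 7.13976e+07.
Correction k=3: B_{6}/6! · (f^{(5)}(17) − f^{(5)}(3)) = 1/30240 · (12240.0 − 2160.00) = 0.333333.
Partial sum through k=3: 7.13976e+07.
Correction k=4: B_{8}/8! · (f^{(7)}(17) − f^{(7)}(3)) = −1/1209600 · (0.00000 − 0.00000) = 0.00000.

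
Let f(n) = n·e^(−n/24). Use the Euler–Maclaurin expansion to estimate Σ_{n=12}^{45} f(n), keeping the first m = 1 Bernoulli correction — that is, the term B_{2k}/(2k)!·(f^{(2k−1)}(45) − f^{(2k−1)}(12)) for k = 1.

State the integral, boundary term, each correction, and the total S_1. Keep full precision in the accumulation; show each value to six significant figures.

∫_12^45 x·e^(−x/24) dx evaluates to 270.087.
Endpoint term: (f(12) + f(45))/2 = (7.27837 + 6.90097)/2 = 7.08967.
So far: 277.176.
Correction k=1: B_{2}/2! · (f^{(1)}(45) − f^{(1)}(12)) = 1/12 · (-0.134186 − 0.303265) = -0.0364542.

S_1 ≈ 277.140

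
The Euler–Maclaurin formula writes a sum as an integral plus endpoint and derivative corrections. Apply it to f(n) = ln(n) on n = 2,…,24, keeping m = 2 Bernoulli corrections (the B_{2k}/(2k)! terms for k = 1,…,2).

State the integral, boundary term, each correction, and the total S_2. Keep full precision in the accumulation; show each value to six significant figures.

S_2 ≈ 54.7848

The integral term ∫_2^24 ln(x) dx = 52.8870.
Endpoint term: (f(2) + f(24))/2 = (0.693147 + 3.17805)/2 = 1.93560.
Running total after boundary: 54.8226.
k=1: B_{2}/(2)! × [f^{(1)}(24) − f^{(1)}(2)] = 1/12 × (0.0416667 − 0.500000) = -0.0381944.
Running total after k=1: 54.7844.
k=2: B_{4}/(4)! × [f^{(3)}(24) − f^{(3)}(2)] = −1/720 × (0.000144676 − 0.250000) = 0.000347021.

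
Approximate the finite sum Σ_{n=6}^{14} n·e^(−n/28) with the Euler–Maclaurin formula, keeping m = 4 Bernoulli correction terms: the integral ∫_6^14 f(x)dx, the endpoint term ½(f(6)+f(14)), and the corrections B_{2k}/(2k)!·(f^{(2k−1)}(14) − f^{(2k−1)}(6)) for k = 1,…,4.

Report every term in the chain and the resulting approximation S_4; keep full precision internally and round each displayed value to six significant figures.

The integral term ∫_6^14 x·e^(−x/28) dx = 55.0960.
½[f(6) + f(14)] = ½[4.84271 + 8.49143] = 6.66707.
Running total after boundary: 61.7631.
k=1: B_{2}/(2)! × [f^{(1)}(14) − f^{(1)}(6)] = 1/12 × (0.303265 − 0.634164) = -0.0275749.
Partial sum through k=1: 61.7355.
k=2: B_{4}/(4)! × [f^{(3)}(14) − f^{(3)}(6)] = −1/720 × (0.00193409 − 0.00286786) = 1.29690e-06.
Partial sum through k=2: 61.7355.
k=3: B_{6}/(6)! × [f^{(5)}(14) − f^{(5)}(6)] = 1/30240 × (4.44051e-06 − 6.28422e-06) = -6.09692e-11.
Partial sum through k=3: 61.7355.
k=4: B_{8}/(8)! × [f^{(7)}(14) − f^{(7)}(6)] = −1/1209600 × (8.18122e-09 − 1.13654e-08) = 2.63242e-15.

S_4 ≈ 61.7355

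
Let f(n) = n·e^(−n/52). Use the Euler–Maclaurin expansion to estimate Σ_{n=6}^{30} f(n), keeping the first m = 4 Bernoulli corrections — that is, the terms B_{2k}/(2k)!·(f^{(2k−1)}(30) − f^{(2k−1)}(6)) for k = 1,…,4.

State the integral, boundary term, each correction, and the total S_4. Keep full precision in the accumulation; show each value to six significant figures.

S_4 ≈ 303.614

Integral: ∫_6^30 x·e^(−x/52) dx = 292.563.
Endpoint term: (f(6) + f(30))/2 = (5.34614 + 16.8487)/2 = 11.0974.
So far: 303.660.
Order-1 term: 1/12 · (0.237610 − 0.788213) = -0.0458836.
After k=1: 303.614.
Order-2 term: −1/720 · (0.000503276 − 0.000950540) = 6.21200e-07.
After k=2: 303.614.
Order-3 term: 1/30240 · (3.39748e-07 − 5.95259e-07) = -8.44945e-12.
After k=3: 303.614.
Order-4 term: −1/1209600 · (1.82460e-10 − 3.10276e-10) = 1.05668e-16.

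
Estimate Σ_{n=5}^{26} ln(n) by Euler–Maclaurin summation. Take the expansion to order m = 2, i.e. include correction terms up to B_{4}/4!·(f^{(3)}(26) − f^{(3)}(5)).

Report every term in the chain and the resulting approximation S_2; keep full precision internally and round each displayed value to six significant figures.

S_2 ≈ 58.0836

The integral term ∫_5^26 ln(x) dx = 55.6633.
½[f(5) + f(26)] = ½[1.60944 + 3.25810] = 2.43377.
Integral + boundary = 58.0971.
k=1: B_{2}/(2)! × [f^{(1)}(26) − f^{(1)}(5)] = 1/12 × (0.0384615 − 0.200000) = -0.0134615.
After k=1: 58.0836.
k=2: B_{4}/(4)! × [f^{(3)}(26) − f^{(3)}(5)] = −1/720 × (0.000113792 − 0.0160000) = 2.20642e-05.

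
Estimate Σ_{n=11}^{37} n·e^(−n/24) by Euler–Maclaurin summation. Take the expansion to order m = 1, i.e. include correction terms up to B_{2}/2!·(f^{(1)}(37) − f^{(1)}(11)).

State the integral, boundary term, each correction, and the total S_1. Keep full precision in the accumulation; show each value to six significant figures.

S_1 ≈ 225.231

∫_11^37 x·e^(−x/24) dx evaluates to 217.832.
Endpoint term: (f(11) + f(37))/2 = (6.95570 + 7.91889)/2 = 7.43730.
Running total after boundary: 225.269.
k=1: B_{2}/(2)! × [f^{(1)}(37) − f^{(1)}(11)] = 1/12 × (-0.115930 − 0.342516) = -0.0382038.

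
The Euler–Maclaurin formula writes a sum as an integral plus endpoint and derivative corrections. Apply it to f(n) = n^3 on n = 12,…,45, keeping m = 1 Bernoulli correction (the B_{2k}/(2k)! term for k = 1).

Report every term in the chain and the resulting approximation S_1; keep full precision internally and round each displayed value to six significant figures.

S_1 ≈ 1.06687e+06

Integral: ∫_12^45 x^3 dx = 1.01997e+06.
Boundary: ½(f(12) + f(45)) = ½(1728.00 + 91125.0) = 46426.5.
Integral + boundary = 1.06640e+06.
k=1: B_{2}/(2)! × [f^{(1)}(45) − f^{(1)}(12)] = 1/12 × (6075.00 − 432.000) = 470.250.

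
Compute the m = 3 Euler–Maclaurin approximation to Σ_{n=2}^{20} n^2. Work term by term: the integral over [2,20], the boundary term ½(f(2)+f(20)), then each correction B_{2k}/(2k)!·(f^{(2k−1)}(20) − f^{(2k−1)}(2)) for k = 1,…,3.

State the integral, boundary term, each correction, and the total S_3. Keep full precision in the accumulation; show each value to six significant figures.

S_3 ≈ 2869.00

The integral term ∫_2^20 x^2 dx = 2664.00.
Endpoint term: (f(2) + f(20))/2 = (4.00000 + 400.000)/2 = 202.000.
Running total after boundary: 2866.00.
k=1: B_{2}/(2)! × [f^{(1)}(20) − f^{(1)}(2)] = 1/12 × (40.0000 − 4.00000) = 3.00000.
After k=1: 2869.00.
k=2: B_{4}/(4)! × [f^{(3)}(20) − f^{(3)}(2)] = −1/720 × (0.00000 − 0.00000) = 0.00000.
After k=2: 2869.00.
k=3: B_{6}/(6)! × [f^{(5)}(20) − f^{(5)}(2)] = 1/30240 × (0.00000 − 0.00000) = 0.00000.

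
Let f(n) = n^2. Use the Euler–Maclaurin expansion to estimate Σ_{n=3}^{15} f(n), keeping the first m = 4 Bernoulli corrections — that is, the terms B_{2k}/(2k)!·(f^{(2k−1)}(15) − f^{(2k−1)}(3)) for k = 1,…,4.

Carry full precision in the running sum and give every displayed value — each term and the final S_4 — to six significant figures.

∫_3^15 x^2 dx evaluates to 1116.00.
Endpoint term: (f(3) + f(15))/2 = (9.00000 + 225.000)/2 = 117.000.
So far: 1233.00.
Order-1 term: 1/12 · (30.0000 − 6.00000) = 2.00000.
Partial sum through k=1: 1235.00.
Order-2 term: −1/720 · (0.00000 − 0.00000) = 0.00000.
Partial sum through k=2: 1235.00.
Order-3 term: 1/30240 · (0.00000 − 0.00000) = 0.00000.
Partial sum through k=3: 1235.00.
Order-4 term: −1/1209600 · (0.00000 − 0.00000) = 0.00000.

S_4 ≈ 1235.00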